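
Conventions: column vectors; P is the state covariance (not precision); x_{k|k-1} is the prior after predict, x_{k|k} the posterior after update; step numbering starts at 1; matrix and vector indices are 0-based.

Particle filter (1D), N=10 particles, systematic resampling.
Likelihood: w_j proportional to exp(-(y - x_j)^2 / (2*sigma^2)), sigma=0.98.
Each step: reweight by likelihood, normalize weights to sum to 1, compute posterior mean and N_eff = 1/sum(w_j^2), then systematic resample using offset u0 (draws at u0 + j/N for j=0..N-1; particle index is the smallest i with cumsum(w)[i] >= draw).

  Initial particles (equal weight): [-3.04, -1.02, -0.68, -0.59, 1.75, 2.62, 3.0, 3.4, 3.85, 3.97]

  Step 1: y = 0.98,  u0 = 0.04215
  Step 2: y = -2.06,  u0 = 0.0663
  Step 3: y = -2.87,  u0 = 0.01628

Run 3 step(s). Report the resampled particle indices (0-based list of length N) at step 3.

step 1: w=[0.0001, 0.0688, 0.1315, 0.1530, 0.4055, 0.1361, 0.0660, 0.0262, 0.0076, 0.0053]  mean=1.1529  Neff=4.2829  idx=[1, 2, 3, 3, 4, 4, 4, 4, 5, 6]
step 2: w=[0.3577, 0.2331, 0.2039, 0.2039, 0.0003, 0.0003, 0.0003, 0.0003, 0.0000, 0.0000]  mean=-0.7617  Neff=3.7669  idx=[0, 0, 0, 1, 1, 1, 2, 2, 3, 3]
step 3: w=[0.1652, 0.1652, 0.1652, 0.0808, 0.0808, 0.0808, 0.0655, 0.0655, 0.0655, 0.0655]  mean=-0.8249  Neff=8.4314  idx=[0, 0, 1, 1, 2, 3, 4, 5, 7, 8]

resampled_idx = [0, 0, 1, 1, 2, 3, 4, 5, 7, 8]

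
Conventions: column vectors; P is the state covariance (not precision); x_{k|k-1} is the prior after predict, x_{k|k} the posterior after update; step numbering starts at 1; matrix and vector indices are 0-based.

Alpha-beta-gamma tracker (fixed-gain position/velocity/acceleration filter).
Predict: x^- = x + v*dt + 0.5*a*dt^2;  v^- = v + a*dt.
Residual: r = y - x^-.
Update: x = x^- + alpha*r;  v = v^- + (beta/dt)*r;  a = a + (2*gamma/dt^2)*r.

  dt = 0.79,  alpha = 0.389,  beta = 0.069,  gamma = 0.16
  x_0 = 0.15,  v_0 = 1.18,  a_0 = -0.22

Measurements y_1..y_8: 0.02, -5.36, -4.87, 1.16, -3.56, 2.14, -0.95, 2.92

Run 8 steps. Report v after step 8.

step 1: x_pred=1.0135  r=-0.9935  x^+=0.6271  v^+=0.9194  a^+=-0.7294
step 2: x_pred=1.1258  r=-6.4858  x^+=-1.3972  v^+=-0.2233  a^+=-4.0549
step 3: x_pred=-2.8389  r=-2.0311  x^+=-3.6290  v^+=-3.6041  a^+=-5.0963
step 4: x_pred=-8.0666  r=9.2266  x^+=-4.4774  v^+=-6.8243  a^+=-0.3655
step 5: x_pred=-9.9827  r=6.4227  x^+=-7.4843  v^+=-6.5521  a^+=2.9277
step 6: x_pred=-11.7469  r=13.8869  x^+=-6.3449  v^+=-3.0264  a^+=10.0480
step 7: x_pred=-5.6002  r=4.6502  x^+=-3.7913  v^+=5.3177  a^+=12.4324
step 8: x_pred=4.2892  r=-1.3692  x^+=3.7566  v^+=15.0197  a^+=11.7303

v_post = 15.0197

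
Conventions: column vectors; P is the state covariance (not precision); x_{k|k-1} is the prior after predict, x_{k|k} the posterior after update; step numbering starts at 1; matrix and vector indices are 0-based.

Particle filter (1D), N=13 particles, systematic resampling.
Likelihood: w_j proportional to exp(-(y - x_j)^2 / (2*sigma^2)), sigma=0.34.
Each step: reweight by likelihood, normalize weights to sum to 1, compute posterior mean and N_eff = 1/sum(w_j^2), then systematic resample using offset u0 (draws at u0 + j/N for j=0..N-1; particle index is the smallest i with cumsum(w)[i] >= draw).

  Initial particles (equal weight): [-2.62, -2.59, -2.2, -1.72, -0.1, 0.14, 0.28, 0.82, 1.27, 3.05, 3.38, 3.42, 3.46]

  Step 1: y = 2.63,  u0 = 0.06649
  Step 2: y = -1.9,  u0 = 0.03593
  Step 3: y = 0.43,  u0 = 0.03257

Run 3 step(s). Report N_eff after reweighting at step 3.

N_eff = 13.0000

step 1: w=[0.0000, 0.0000, 0.0000, 0.0000, 0.0000, 0.0000, 0.0000, 0.0000, 0.0005, 0.6934, 0.1305, 0.1000, 0.0756]  mean=3.1602  Neff=1.9472  idx=[9, 9, 9, 9, 9, 9, 9, 9, 9, 10, 11, 11, 12]
step 2: w=[0.1111, 0.1111, 0.1111, 0.1111, 0.1111, 0.1111, 0.1111, 0.1111, 0.1111, 0.0000, 0.0000, 0.0000, 0.0000]  mean=3.0500  Neff=9.0000  idx=[0, 1, 1, 2, 3, 3, 4, 5, 5, 6, 7, 7, 8]
step 3: w=[0.0769, 0.0769, 0.0769, 0.0769, 0.0769, 0.0769, 0.0769, 0.0769, 0.0769, 0.0769, 0.0769, 0.0769, 0.0769]  mean=3.0500  Neff=13.0000  idx=[0, 1, 2, 3, 4, 5, 6, 7, 8, 9, 10, 11, 12]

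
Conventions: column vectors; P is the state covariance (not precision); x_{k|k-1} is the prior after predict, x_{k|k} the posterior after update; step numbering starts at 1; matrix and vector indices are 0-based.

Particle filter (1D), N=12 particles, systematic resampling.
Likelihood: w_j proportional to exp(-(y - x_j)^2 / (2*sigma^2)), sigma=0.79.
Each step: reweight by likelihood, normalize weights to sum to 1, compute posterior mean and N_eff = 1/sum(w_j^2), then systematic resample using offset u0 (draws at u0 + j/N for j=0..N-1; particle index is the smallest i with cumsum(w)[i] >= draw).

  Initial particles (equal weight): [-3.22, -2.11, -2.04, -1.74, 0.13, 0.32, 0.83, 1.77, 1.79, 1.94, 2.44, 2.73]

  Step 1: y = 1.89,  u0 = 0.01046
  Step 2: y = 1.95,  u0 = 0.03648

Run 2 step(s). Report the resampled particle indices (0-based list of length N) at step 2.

step 1: w=[0.0000, 0.0000, 0.0000, 0.0000, 0.0169, 0.0280, 0.0819, 0.1993, 0.2000, 0.2012, 0.1582, 0.1145]  mean=1.8789  Neff=6.0198  idx=[4, 6, 7, 7, 8, 8, 8, 9, 9, 10, 10, 11]
step 2: w=[0.0073, 0.0382, 0.1016, 0.1016, 0.1022, 0.1022, 0.1022, 0.1043, 0.1043, 0.0860, 0.0860, 0.0641]  mean=1.9405  Neff=10.6219  idx=[1, 2, 3, 4, 5, 6, 6, 7, 8, 9, 10, 11]

resampled_idx = [1, 2, 3, 4, 5, 6, 6, 7, 8, 9, 10, 11]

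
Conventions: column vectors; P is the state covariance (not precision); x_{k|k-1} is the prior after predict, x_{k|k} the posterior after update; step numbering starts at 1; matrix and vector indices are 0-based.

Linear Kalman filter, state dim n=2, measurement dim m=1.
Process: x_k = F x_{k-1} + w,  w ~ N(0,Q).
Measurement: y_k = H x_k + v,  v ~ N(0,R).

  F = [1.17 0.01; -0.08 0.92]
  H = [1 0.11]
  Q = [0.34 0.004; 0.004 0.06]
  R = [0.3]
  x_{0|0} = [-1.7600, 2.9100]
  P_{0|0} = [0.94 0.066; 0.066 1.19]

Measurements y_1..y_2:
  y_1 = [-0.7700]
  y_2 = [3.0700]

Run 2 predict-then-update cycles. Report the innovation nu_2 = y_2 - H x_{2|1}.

step 1: x^-=[-2.0301, 2.8180]  P^-=[1.6284 -0.0020; -0.0020 1.0635]  S=[1.9408]  K=[0.8389; 0.0592]  nu=[0.9501]  x^+=[-1.2330, 2.8743]  P^+=[0.2625 -0.0985; -0.0985 1.0567]
step 2: x^-=[-1.4139, 2.7430]  P^-=[0.6971 -0.1168; -0.1168 0.9706]  S=[0.9832]  K=[0.6960; -0.0102]  nu=[4.1822]  x^+=[1.4969, 2.7004]  P^+=[0.2209 -0.1098; -0.1098 0.9705]

innov = [4.1822]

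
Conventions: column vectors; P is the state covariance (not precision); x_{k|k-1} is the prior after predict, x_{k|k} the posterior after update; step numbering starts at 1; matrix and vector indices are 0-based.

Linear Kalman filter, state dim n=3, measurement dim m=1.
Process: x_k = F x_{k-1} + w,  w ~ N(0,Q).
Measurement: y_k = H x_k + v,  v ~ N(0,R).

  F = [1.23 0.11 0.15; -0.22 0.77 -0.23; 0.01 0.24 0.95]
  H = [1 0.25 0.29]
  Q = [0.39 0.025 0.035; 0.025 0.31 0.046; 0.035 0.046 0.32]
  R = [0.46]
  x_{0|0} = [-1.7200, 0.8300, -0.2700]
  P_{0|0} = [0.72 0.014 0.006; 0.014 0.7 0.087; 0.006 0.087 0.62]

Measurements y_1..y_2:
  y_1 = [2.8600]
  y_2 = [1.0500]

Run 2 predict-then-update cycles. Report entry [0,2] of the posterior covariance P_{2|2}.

step 1: x^-=[-2.0648, 1.0796, -0.0745]  P^-=[1.5106 -0.1131 0.1741; -0.1131 0.7577 0.0952; 0.1741 0.0952 0.9598]  S=[2.1569]  K=[0.7106; 0.0482; 0.2208]  nu=[4.6765]  x^+=[1.2585, 1.3051, 0.9580]  P^+=[0.4213 -0.1870 -0.1644; -0.1870 0.7527 0.0723; -0.1644 0.0723 0.8546]
step 2: x^-=[1.8353, 0.5077, 1.2359]  P^-=[0.9469 -0.1688 -0.0557; -0.1688 0.8430 0.0895; -0.0557 0.0895 1.1637]  S=[1.4537]  K=[0.6112; 0.0467; 0.2092]  nu=[-1.2706]  x^+=[1.0587, 0.4484, 0.9701]  P^+=[0.4038 -0.2103 -0.2416; -0.2103 0.8398 0.0753; -0.2416 0.0753 1.1000]

P_post[0,2] = -0.2416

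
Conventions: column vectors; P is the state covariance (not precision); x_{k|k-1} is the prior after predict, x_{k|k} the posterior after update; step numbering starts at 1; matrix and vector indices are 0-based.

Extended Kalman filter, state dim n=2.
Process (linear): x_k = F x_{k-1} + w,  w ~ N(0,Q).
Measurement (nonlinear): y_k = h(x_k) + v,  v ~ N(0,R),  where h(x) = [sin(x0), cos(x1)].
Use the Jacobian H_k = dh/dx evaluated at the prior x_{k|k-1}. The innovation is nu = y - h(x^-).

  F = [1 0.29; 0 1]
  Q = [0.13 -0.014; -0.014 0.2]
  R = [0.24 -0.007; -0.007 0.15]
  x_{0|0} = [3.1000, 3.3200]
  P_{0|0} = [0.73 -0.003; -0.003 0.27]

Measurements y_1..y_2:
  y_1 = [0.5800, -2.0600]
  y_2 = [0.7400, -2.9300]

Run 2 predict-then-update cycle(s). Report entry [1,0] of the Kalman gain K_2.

K[1,0] = -0.1129

step 1: x^-=[4.0628, 3.3200]  P^-=[0.8810 0.0613; 0.0613 0.4700]  H_jac=[-0.6049 0.0000; 0.0000 0.1775]  S=[0.5623 -0.0136; -0.0136 0.1648]  K=[-0.9479 -0.0121; -0.0538 0.5017]  nu=[1.3763, -1.0759]  x^+=[2.7712, 2.7062]  P^+=[0.3760 0.0272; 0.0272 0.4262]
step 2: x^-=[3.5559, 2.7062]  P^-=[0.5576 0.1367; 0.1367 0.6262]  H_jac=[-0.9154 0.0000; 0.0000 -0.4218]  S=[0.7072 0.0458; 0.0458 0.2614]  K=[-0.7155 -0.0953; -0.1129 -0.9906]  nu=[1.1426, -2.0233]  x^+=[2.9312, 4.5815]  P^+=[0.1869 0.0220; 0.0220 0.3504]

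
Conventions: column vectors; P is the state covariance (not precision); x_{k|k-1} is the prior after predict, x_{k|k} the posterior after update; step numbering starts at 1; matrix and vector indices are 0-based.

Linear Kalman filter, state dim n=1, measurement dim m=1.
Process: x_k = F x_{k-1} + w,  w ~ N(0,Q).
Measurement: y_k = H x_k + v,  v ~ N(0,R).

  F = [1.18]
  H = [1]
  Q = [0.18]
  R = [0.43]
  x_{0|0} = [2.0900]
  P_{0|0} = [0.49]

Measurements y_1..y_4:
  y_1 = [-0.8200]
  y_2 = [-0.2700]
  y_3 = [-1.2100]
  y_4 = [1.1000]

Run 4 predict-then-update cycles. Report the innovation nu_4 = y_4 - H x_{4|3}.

innov = [1.8951]

step 1: x^-=[2.4662]  P^-=[0.8623]  S=[1.2923]  K=[0.6673]  nu=[-3.2862]  x^+=[0.2735]  P^+=[0.2869]
step 2: x^-=[0.3227]  P^-=[0.5795]  S=[1.0095]  K=[0.5740]  nu=[-0.5927]  x^+=[-0.0175]  P^+=[0.2468]
step 3: x^-=[-0.0207]  P^-=[0.5237]  S=[0.9537]  K=[0.5491]  nu=[-1.1893]  x^+=[-0.6738]  P^+=[0.2361]
step 4: x^-=[-0.7951]  P^-=[0.5088]  S=[0.9388]  K=[0.5420]  nu=[1.8951]  x^+=[0.2320]  P^+=[0.2330]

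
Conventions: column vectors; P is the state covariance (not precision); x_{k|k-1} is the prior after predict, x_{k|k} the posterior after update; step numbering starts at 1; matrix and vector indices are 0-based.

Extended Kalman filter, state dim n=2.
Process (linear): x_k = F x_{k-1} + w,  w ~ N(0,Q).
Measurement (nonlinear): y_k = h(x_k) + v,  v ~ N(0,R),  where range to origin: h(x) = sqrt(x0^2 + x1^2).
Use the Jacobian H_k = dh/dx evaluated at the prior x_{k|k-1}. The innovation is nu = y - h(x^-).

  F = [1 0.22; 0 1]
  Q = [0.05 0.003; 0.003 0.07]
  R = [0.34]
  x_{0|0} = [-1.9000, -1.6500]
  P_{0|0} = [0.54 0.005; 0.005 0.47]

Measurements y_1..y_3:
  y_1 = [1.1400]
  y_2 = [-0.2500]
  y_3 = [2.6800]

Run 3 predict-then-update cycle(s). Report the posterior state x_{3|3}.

x_post = [-1.4913, -0.7325]

step 1: x^-=[-2.2630, -1.6500]  P^-=[0.6149 0.1114; 0.1114 0.5400]  H_jac=[-0.8080 -0.5891]  S=[1.0350]  K=[-0.5435; -0.3944]  nu=[-1.6607]  x^+=[-1.3604, -0.9951]  P^+=[0.3092 -0.1104; -0.1104 0.3790]
step 2: x^-=[-1.5794, -0.9951]  P^-=[0.3290 -0.0240; -0.0240 0.4490]  H_jac=[-0.8461 -0.5331]  S=[0.6814]  K=[-0.3897; -0.3214]  nu=[-2.1167]  x^+=[-0.7546, -0.3147]  P^+=[0.2255 -0.1094; -0.1094 0.3786]
step 3: x^-=[-0.8238, -0.3147]  P^-=[0.2457 -0.0231; -0.0231 0.4486]  H_jac=[-0.9342 -0.3569]  S=[0.5962]  K=[-0.3712; -0.2324]  nu=[1.7981]  x^+=[-1.4913, -0.7325]  P^+=[0.1636 -0.0745; -0.0745 0.4164]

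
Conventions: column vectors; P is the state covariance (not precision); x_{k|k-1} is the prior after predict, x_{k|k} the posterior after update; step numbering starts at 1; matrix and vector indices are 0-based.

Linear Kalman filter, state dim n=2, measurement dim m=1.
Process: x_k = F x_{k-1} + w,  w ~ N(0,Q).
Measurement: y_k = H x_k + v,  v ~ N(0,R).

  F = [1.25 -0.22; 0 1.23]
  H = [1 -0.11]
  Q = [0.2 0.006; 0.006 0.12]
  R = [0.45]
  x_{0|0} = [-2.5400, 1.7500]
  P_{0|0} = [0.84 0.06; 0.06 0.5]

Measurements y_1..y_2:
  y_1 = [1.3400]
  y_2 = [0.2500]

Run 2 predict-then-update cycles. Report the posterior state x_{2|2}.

step 1: x^-=[-3.5600, 2.1525]  P^-=[1.5037 -0.0371; -0.0371 0.8764]  S=[1.9725]  K=[0.7644; -0.0677]  nu=[5.1368]  x^+=[0.3666, 1.8049]  P^+=[0.3511 0.0650; 0.0650 0.8674]
step 2: x^-=[0.0612, 2.2201]  P^-=[0.7549 -0.1288; -0.1288 1.4323]  S=[1.2506]  K=[0.6150; -0.2290]  nu=[0.4330]  x^+=[0.3275, 2.1209]  P^+=[0.2819 0.0473; 0.0473 1.3667]

x_post = [0.3275, 2.1209]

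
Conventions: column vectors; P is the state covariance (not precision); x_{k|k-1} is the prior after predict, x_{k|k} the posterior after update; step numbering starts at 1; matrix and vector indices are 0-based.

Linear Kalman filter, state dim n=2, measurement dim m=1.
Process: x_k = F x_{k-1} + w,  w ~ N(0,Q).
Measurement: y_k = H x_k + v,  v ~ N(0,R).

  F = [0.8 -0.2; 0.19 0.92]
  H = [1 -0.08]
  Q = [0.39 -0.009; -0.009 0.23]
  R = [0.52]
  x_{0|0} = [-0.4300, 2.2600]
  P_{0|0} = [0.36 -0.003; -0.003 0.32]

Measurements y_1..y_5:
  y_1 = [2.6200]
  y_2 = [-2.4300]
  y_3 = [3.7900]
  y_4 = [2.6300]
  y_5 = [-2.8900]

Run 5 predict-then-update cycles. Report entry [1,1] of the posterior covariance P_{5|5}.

P_post[1,1] = 0.9325

step 1: x^-=[-0.7960, 1.9975]  P^-=[0.6342 -0.0153; -0.0153 0.5128]  S=[1.1599]  K=[0.5478; -0.0485]  nu=[3.5758]  x^+=[1.1628, 1.8240]  P^+=[0.2861 0.0156; 0.0156 0.5101]
step 2: x^-=[0.5655, 1.8990]  P^-=[0.5885 -0.0485; -0.0485 0.6775]  S=[1.1206]  K=[0.5286; -0.0916]  nu=[-2.8435]  x^+=[-0.9378, 2.1596]  P^+=[0.2754 0.0058; 0.0058 0.6681]
step 3: x^-=[-1.1821, 1.8087]  P^-=[0.5911 -0.0860; -0.0860 0.8074]  S=[1.1300]  K=[0.5292; -0.1333]  nu=[5.1168]  x^+=[1.5256, 1.1266]  P^+=[0.2747 -0.0063; -0.0063 0.7874]
step 4: x^-=[0.9951, 1.3264]  P^-=[0.5993 -0.1165; -0.1165 0.9041]  S=[1.1437]  K=[0.5321; -0.1651]  nu=[1.7410]  x^+=[1.9216, 1.0389]  P^+=[0.2754 -0.0160; -0.0160 0.8729]
step 5: x^-=[1.3295, 1.3208]  P^-=[0.6063 -0.1389; -0.1389 0.9732]  S=[1.1548]  K=[0.5347; -0.1877]  nu=[-4.1138]  x^+=[-0.8701, 2.0932]  P^+=[0.2762 -0.0230; -0.0230 0.9325]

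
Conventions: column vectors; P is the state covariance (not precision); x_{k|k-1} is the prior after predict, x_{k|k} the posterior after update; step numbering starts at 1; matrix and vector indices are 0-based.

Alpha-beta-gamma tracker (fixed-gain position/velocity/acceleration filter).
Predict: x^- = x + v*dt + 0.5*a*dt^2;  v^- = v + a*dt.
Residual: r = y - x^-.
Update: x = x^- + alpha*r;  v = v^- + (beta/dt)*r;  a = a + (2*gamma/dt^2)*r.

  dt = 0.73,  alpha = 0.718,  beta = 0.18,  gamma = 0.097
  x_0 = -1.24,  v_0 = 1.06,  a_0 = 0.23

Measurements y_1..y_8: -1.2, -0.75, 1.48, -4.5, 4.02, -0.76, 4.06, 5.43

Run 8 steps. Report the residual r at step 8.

step 1: x_pred=-0.4049  r=-0.7951  x^+=-0.9758  v^+=1.0319  a^+=-0.0594
step 2: x_pred=-0.2384  r=-0.5116  x^+=-0.6057  v^+=0.8623  a^+=-0.2457
step 3: x_pred=-0.0417  r=1.5217  x^+=1.0509  v^+=1.0582  a^+=0.3083
step 4: x_pred=1.9055  r=-6.4055  x^+=-2.6937  v^+=-0.2962  a^+=-2.0236
step 5: x_pred=-3.4491  r=7.4691  x^+=1.9137  v^+=0.0682  a^+=0.6955
step 6: x_pred=2.1488  r=-2.9088  x^+=0.0603  v^+=-0.1413  a^+=-0.3635
step 7: x_pred=-0.1397  r=4.1997  x^+=2.8757  v^+=0.6289  a^+=1.1654
step 8: x_pred=3.6453  r=1.7847  x^+=4.9267  v^+=1.9197  a^+=1.8151

resid = 1.7847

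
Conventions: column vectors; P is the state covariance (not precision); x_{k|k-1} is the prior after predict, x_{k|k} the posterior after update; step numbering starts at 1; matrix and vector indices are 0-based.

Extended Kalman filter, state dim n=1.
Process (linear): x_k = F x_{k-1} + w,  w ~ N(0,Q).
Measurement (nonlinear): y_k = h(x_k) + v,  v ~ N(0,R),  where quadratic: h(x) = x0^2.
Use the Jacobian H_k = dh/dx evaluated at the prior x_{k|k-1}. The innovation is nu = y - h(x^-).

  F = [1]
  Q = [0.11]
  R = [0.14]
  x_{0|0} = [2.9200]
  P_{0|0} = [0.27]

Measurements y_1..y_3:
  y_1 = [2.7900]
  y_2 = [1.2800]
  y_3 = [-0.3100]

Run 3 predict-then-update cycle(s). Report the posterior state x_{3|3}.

x_post = [0.6708]

step 1: x^-=[2.9200]  P^-=[0.3800]  H_jac=[5.8400]  S=[13.1001]  K=[0.1694]  nu=[-5.7364]  x^+=[1.9482]  P^+=[0.0041]
step 2: x^-=[1.9482]  P^-=[0.1141]  H_jac=[3.8965]  S=[1.8717]  K=[0.2374]  nu=[-2.5156]  x^+=[1.3509]  P^+=[0.0085]
step 3: x^-=[1.3509]  P^-=[0.1185]  H_jac=[2.7018]  S=[1.0053]  K=[0.3186]  nu=[-2.1350]  x^+=[0.6708]  P^+=[0.0165]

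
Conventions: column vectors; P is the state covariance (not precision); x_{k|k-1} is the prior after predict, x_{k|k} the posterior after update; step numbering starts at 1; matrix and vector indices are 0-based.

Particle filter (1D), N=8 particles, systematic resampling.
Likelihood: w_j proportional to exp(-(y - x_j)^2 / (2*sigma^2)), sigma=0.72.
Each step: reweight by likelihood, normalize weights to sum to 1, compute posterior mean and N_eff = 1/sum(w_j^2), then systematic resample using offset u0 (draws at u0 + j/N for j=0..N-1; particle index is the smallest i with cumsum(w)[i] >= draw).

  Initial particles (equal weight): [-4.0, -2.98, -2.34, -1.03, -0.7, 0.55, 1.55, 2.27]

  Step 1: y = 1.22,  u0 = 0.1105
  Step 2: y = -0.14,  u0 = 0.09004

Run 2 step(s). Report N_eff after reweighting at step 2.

N_eff = 2.8569

step 1: w=[0.0000, 0.0000, 0.0000, 0.0039, 0.0148, 0.3360, 0.4664, 0.1789]  mean=1.2994  Neff=2.7575  idx=[5, 5, 6, 6, 6, 6, 7, 7]
step 2: w=[0.4142, 0.4142, 0.0417, 0.0417, 0.0417, 0.0417, 0.0024, 0.0024]  mean=0.7252  Neff=2.8569  idx=[0, 0, 0, 1, 1, 1, 2, 5]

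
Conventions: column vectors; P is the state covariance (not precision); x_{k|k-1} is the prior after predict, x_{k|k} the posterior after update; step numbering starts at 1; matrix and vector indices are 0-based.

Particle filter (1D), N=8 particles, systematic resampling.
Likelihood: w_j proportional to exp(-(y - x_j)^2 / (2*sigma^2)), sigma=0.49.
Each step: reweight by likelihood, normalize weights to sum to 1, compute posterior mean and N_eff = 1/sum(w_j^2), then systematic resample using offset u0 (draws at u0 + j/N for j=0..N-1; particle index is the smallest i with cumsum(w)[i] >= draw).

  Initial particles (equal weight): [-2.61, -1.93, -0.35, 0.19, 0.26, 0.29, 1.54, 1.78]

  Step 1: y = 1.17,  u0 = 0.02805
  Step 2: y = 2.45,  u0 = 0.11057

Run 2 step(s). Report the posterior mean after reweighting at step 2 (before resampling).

step 1: w=[0.0000, 0.0000, 0.0047, 0.0781, 0.1028, 0.1150, 0.4337, 0.2658]  mean=1.2142  Neff=3.4647  idx=[3, 4, 5, 6, 6, 6, 7, 7]
step 2: w=[0.0000, 0.0000, 0.0000, 0.1350, 0.1350, 0.1350, 0.2974, 0.2974]  mean=1.6826  Neff=4.3177  idx=[3, 4, 5, 6, 6, 7, 7, 7]

post_mean = 1.6826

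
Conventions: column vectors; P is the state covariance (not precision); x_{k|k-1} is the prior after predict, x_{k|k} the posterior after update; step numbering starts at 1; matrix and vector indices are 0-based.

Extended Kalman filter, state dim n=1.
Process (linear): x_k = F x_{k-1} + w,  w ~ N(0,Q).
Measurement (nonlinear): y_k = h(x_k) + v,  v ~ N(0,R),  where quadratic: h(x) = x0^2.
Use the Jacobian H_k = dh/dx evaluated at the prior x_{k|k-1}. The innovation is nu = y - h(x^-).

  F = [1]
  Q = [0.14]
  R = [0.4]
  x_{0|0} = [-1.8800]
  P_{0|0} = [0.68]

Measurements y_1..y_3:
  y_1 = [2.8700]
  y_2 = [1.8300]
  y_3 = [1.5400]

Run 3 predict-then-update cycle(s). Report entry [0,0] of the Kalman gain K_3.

K[0,0] = -0.2695

step 1: x^-=[-1.8800]  P^-=[0.8200]  H_jac=[-3.7600]  S=[11.9928]  K=[-0.2571]  nu=[-0.6644]  x^+=[-1.7092]  P^+=[0.0273]
step 2: x^-=[-1.7092]  P^-=[0.1673]  H_jac=[-3.4184]  S=[2.3555]  K=[-0.2429]  nu=[-1.0913]  x^+=[-1.4442]  P^+=[0.0284]
step 3: x^-=[-1.4442]  P^-=[0.1684]  H_jac=[-2.8883]  S=[1.8050]  K=[-0.2695]  nu=[-0.5456]  x^+=[-1.2971]  P^+=[0.0373]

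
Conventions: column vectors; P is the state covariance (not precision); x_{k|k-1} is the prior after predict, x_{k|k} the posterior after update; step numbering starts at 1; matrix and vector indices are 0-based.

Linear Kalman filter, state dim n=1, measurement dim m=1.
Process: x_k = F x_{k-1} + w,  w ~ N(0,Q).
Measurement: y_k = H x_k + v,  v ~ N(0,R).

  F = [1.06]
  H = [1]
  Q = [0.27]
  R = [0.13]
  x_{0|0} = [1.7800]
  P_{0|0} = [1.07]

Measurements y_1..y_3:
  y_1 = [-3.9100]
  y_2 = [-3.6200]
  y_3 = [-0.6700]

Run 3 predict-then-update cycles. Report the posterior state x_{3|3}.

step 1: x^-=[1.8868]  P^-=[1.4723]  S=[1.6023]  K=[0.9189]  nu=[-5.7968]  x^+=[-3.4397]  P^+=[0.1195]
step 2: x^-=[-3.6461]  P^-=[0.4042]  S=[0.5342]  K=[0.7567]  nu=[0.0261]  x^+=[-3.6263]  P^+=[0.0984]
step 3: x^-=[-3.8439]  P^-=[0.3805]  S=[0.5105]  K=[0.7454]  nu=[3.1739]  x^+=[-1.4782]  P^+=[0.0969]

x_post = [-1.4782]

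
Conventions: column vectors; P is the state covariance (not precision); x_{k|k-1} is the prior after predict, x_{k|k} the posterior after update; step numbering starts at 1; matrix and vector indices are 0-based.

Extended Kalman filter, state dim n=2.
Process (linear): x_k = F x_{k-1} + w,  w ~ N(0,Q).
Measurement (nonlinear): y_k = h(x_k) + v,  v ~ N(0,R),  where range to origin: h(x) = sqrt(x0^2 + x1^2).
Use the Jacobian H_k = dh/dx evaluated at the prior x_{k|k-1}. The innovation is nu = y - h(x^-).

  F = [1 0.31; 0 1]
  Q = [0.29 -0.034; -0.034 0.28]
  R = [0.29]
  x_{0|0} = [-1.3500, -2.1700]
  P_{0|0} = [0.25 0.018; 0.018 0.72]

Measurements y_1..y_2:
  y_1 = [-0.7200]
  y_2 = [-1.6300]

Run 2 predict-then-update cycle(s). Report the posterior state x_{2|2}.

step 1: x^-=[-2.0227, -2.1700]  P^-=[0.6204 0.2072; 0.2072 1.0000]  H_jac=[-0.6818 -0.7315]  S=[1.3202]  K=[-0.4352; -0.6611]  nu=[-3.6865]  x^+=[-0.4183, 0.2672]  P^+=[0.3703 -0.1726; -0.1726 0.4230]
step 2: x^-=[-0.3355, 0.2672]  P^-=[0.5939 -0.0755; -0.0755 0.7030]  H_jac=[-0.7823 0.6229]  S=[0.9998]  K=[-0.5117; 0.4971]  nu=[-2.0589]  x^+=[0.7181, -0.7562]  P^+=[0.3321 0.1788; 0.1788 0.4560]

x_post = [0.7181, -0.7562]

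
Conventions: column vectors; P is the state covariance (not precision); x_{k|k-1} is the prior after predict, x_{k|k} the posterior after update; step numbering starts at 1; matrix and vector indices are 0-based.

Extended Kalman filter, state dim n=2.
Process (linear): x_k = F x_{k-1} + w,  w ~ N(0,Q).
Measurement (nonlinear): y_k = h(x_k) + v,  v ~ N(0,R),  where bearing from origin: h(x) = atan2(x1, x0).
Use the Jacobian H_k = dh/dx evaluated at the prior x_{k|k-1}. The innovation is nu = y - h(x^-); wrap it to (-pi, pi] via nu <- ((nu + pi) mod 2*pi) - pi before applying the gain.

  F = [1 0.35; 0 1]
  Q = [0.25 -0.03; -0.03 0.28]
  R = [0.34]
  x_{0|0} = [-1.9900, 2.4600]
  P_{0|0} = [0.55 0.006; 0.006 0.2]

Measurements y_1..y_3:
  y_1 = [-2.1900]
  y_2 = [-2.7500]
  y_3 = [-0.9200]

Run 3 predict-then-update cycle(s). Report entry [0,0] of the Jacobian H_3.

step 1: x^-=[-1.1290, 2.4600]  P^-=[0.8287 0.0460; 0.0460 0.4800]  H_jac=[-0.3358 -0.1541]  S=[0.4496]  K=[-0.6347; -0.1989]  nu=[2.0921]  x^+=[-2.4568, 2.0439]  P^+=[0.6476 -0.0108; -0.0108 0.4622]
step 2: x^-=[-1.7415, 2.0439]  P^-=[0.9467 0.1210; 0.1210 0.7422]  H_jac=[-0.2835 -0.2415]  S=[0.4759]  K=[-0.6253; -0.4487]  nu=[1.2567]  x^+=[-2.5273, 1.4800]  P^+=[0.7606 -0.0125; -0.0125 0.6464]
step 3: x^-=[-2.0093, 1.4800]  P^-=[1.0810 0.1837; 0.1837 0.9264]  H_jac=[-0.2377 -0.3226]  S=[0.5257]  K=[-0.6015; -0.6517]  nu=[2.8565]  x^+=[-3.7274, -0.3814]  P^+=[0.8908 -0.0223; -0.0223 0.7032]

H_jac[0,0] = -0.2377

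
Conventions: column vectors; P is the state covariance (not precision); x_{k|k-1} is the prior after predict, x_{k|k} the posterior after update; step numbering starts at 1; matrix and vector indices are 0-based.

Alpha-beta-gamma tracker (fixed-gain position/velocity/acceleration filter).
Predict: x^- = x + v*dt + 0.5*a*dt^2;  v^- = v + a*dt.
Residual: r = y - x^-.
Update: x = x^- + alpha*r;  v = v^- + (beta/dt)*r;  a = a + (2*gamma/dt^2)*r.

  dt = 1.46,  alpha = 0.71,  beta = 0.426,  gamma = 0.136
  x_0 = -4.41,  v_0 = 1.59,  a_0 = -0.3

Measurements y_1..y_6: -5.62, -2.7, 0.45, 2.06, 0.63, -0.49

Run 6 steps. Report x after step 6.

step 1: x_pred=-2.4083  r=-3.2117  x^+=-4.6886  v^+=0.2149  a^+=-0.7098
step 2: x_pred=-5.1314  r=2.4314  x^+=-3.4051  v^+=-0.1120  a^+=-0.3996
step 3: x_pred=-3.9945  r=4.4445  x^+=-0.8389  v^+=0.6014  a^+=0.1676
step 4: x_pred=0.2178  r=1.8422  x^+=1.5258  v^+=1.3836  a^+=0.4026
step 5: x_pred=3.9750  r=-3.3450  x^+=1.6000  v^+=0.9955  a^+=-0.0242
step 6: x_pred=3.0276  r=-3.5176  x^+=0.5301  v^+=-0.0662  a^+=-0.4731

x_post = 0.5301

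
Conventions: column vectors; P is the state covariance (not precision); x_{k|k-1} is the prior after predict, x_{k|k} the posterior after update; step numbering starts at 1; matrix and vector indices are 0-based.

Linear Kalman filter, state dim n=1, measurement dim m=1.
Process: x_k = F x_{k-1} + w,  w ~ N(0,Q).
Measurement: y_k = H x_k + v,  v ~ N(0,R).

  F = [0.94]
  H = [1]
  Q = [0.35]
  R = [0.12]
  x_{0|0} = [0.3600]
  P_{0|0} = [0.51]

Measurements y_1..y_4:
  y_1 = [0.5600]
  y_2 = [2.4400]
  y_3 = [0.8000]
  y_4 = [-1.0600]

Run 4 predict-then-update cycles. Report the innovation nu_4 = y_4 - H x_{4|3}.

innov = [-2.0371]

step 1: x^-=[0.3384]  P^-=[0.8006]  S=[0.9206]  K=[0.8697]  nu=[0.2216]  x^+=[0.5311]  P^+=[0.1044]
step 2: x^-=[0.4992]  P^-=[0.4422]  S=[0.5622]  K=[0.7866]  nu=[1.9408]  x^+=[2.0258]  P^+=[0.0944]
step 3: x^-=[1.9042]  P^-=[0.4334]  S=[0.5534]  K=[0.7832]  nu=[-1.1042]  x^+=[1.0394]  P^+=[0.0940]
step 4: x^-=[0.9771]  P^-=[0.4330]  S=[0.5530]  K=[0.7830]  nu=[-2.0371]  x^+=[-0.6180]  P^+=[0.0940]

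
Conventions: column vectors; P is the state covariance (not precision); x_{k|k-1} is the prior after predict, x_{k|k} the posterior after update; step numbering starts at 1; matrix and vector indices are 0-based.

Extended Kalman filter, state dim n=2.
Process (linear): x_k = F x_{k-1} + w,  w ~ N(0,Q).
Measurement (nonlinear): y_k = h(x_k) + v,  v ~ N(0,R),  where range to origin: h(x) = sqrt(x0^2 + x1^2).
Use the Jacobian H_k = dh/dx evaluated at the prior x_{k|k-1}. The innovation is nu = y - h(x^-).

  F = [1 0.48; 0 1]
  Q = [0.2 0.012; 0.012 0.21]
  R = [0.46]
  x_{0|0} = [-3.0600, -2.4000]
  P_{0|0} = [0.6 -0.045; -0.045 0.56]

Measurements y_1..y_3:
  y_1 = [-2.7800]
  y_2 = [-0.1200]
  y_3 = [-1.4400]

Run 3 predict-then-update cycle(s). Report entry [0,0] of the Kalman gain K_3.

step 1: x^-=[-4.2120, -2.4000]  P^-=[0.8858 0.2358; 0.2358 0.7700]  H_jac=[-0.8689 -0.4951]  S=[1.5203]  K=[-0.5830; -0.3855]  nu=[-7.6278]  x^+=[0.2353, 0.5405]  P^+=[0.3690 -0.1059; -0.1059 0.5441]
step 2: x^-=[0.4947, 0.5405]  P^-=[0.5927 0.1672; 0.1672 0.7541]  H_jac=[0.6752 0.7377]  S=[1.3071]  K=[0.4005; 0.5119]  nu=[-0.8528]  x^+=[0.1532, 0.1040]  P^+=[0.3830 -0.1008; -0.1008 0.4115]
step 3: x^-=[0.2031, 0.1040]  P^-=[0.5811 0.1087; 0.1087 0.6215]  H_jac=[0.8901 0.4557]  S=[1.1377]  K=[0.4982; 0.3340]  nu=[-1.6681]  x^+=[-0.6280, -0.4532]  P^+=[0.2987 -0.0806; -0.0806 0.4946]

K[0,0] = 0.4982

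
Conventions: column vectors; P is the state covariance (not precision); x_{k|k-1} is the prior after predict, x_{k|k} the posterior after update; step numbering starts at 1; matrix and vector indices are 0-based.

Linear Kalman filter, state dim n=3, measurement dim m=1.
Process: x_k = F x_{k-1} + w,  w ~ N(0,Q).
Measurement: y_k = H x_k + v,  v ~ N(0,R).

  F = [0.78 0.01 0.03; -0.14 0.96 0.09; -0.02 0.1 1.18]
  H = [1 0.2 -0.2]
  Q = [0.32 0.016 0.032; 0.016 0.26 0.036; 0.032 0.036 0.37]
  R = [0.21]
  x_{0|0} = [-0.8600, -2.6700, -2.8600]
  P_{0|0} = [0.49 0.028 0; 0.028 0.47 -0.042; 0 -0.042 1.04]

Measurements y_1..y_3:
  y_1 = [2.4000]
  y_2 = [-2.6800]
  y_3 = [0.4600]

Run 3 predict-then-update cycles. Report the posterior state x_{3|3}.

step 1: x^-=[-0.7833, -2.7002, -3.6246]  P^-=[0.6195 -0.0105 0.0632; -0.0105 0.6964 0.1441; 0.0632 0.1441 1.8130]  S=[0.8889]  K=[0.6804; 0.1125; -0.3044]  nu=[2.9984]  x^+=[1.2567, -2.3630, -4.5374]  P^+=[0.2080 -0.0785 0.2473; -0.0785 0.6852 0.1745; 0.2473 0.1745 1.7306]
step 2: x^-=[0.8205, -2.8528, -5.6155]  P^-=[0.4587 -0.0326 0.3146; -0.0326 0.9546 0.4467; 0.3146 0.4467 2.8164]  S=[0.6448]  K=[0.6035; 0.1069; -0.2471]  nu=[-4.0531]  x^+=[-1.6257, -3.2860, -4.6142]  P^+=[0.2238 -0.0742 0.4108; -0.0742 0.9472 0.4637; 0.4108 0.4637 2.7771]
step 3: x^-=[-1.4393, -3.3423, -5.7408]  P^-=[0.4771 -0.0065 0.5067; -0.0065 1.2495 0.8858; 0.5067 0.8858 4.3367]  S=[0.6344]  K=[0.5902; 0.1045; -0.2892]  nu=[1.4196]  x^+=[-0.6014, -3.1939, -6.1514]  P^+=[0.2561 -0.0456 0.6150; -0.0456 1.2426 0.9050; 0.6150 0.9050 4.2836]

x_post = [-0.6014, -3.1939, -6.1514]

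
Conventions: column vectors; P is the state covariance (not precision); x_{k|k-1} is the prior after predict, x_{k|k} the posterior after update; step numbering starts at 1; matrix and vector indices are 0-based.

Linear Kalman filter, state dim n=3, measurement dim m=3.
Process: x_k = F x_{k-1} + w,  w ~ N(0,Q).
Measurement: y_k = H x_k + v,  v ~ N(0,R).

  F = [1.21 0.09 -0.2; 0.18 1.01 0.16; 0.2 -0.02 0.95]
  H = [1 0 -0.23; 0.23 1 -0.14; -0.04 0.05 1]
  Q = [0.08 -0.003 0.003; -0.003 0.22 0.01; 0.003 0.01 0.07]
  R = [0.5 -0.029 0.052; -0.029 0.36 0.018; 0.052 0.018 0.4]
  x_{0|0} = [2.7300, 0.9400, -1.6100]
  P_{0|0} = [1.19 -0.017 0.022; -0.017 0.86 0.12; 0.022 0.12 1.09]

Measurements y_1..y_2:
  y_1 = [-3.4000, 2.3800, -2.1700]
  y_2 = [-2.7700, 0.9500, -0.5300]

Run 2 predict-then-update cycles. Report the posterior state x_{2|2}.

x_post = [-2.4471, 1.3799, -1.3856]

step 1: x^-=[3.7099, 1.1832, -1.0023]  P^-=[1.8542 0.2594 0.1176; 0.2594 1.1976 0.3170; 0.1176 0.3170 1.1056]  S=[2.3586 0.5968 -0.1485; 0.5968 1.7004 0.2411; -0.1485 0.2411 1.5328]  K=[0.7507 0.1172 0.0911; -0.0989 0.7318 0.1144; -0.0159 0.0141 0.7248]  nu=[-7.3404, 0.2032, -1.0785]  x^+=[-1.8752, 1.9347, -1.6644]  P^+=[0.3989 -0.0562 0.0963; -0.0562 0.2865 0.0372; 0.0963 0.0372 0.2913]
step 2: x^-=[-1.7621, 1.3502, -1.9949]  P^-=[0.6177 0.0392 0.1542; 0.0392 0.5298 0.1069; 0.1542 0.1069 0.3846]  S=[1.0672 0.1104 0.0952; 0.1104 0.9082 0.1263; 0.0952 0.1263 0.7852]  K=[0.5275 0.0996 0.0875; -0.0527 0.5718 0.0823; 0.0156 0.0284 0.4824]  nu=[-1.4668, -0.2742, 1.3269]  x^+=[-2.4471, 1.3799, -1.3856]  P^+=[0.2832 -0.0322 0.0771; -0.0322 0.2202 0.0282; 0.0771 0.0282 0.1960]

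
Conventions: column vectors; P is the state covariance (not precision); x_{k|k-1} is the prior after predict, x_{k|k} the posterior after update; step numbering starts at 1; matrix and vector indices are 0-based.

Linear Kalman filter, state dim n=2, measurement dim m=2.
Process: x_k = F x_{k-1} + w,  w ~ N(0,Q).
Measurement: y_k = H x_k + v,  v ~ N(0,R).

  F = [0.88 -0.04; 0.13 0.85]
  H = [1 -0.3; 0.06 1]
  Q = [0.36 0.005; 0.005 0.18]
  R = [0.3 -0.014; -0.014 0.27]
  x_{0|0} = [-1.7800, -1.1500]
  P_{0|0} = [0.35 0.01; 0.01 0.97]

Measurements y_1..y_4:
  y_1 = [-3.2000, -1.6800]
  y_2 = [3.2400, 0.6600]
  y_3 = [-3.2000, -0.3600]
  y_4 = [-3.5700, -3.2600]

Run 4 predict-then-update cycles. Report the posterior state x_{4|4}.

x_post = [-3.2691, -1.7158]

step 1: x^-=[-1.5204, -1.2089]  P^-=[0.6319 0.0195; 0.0195 0.8889]  S=[1.0002 -0.2236; -0.2236 1.1636]  K=[0.6655 0.1772; -0.0795 0.7497]  nu=[-2.0423, -0.3799]  x^+=[-2.9470, -1.3313]  P^+=[0.2051 0.0262; 0.0262 0.2020]
step 2: x^-=[-2.5401, -1.5147]  P^-=[0.5173 0.0411; 0.0411 0.3352]  S=[0.8228 -0.0432; -0.0432 0.6120]  K=[0.6222 0.1617; -0.0435 0.5487]  nu=[5.3257, 2.3271]  x^+=[1.1499, -0.4695]  P^+=[0.1914 0.0235; 0.0235 0.1473]
step 3: x^-=[1.0307, -0.2496]  P^-=[0.5068 0.0393; 0.0393 0.2949]  S=[0.8098 -0.0334; -0.0334 0.5714]  K=[0.6179 0.1582; -0.0393 0.5179]  nu=[-4.3056, -0.1722]  x^+=[-1.6568, -0.1696]  P^+=[0.1899 0.0227; 0.0227 0.1390]
step 4: x^-=[-1.4512, -0.3595]  P^-=[0.5057 0.0388; 0.0388 0.2887]  S=[0.8084 -0.0321; -0.0321 0.5651]  K=[0.6174 0.1575; -0.0387 0.5127]  nu=[-2.2267, -2.8134]  x^+=[-3.2691, -1.7158]  P^+=[0.1898 0.0225; 0.0225 0.1376]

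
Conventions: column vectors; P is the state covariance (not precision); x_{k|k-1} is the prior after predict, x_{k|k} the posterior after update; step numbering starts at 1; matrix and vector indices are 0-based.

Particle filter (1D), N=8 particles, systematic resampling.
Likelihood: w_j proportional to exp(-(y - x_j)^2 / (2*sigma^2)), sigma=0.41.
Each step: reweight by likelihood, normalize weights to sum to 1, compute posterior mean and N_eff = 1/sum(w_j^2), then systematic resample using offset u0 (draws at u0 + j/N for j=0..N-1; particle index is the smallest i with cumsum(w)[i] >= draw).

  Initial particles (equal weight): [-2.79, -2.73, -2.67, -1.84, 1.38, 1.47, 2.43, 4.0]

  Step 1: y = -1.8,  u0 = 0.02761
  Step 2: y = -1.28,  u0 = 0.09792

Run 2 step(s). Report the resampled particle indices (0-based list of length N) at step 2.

resampled_idx = [2, 3, 4, 4, 5, 6, 7, 7]

step 1: w=[0.0440, 0.0620, 0.0855, 0.8085, 0.0000, 0.0000, 0.0000, 0.0000]  mean=-2.0080  Neff=1.4999  idx=[0, 2, 3, 3, 3, 3, 3, 3]
step 2: w=[0.0005, 0.0013, 0.1664, 0.1664, 0.1664, 0.1664, 0.1664, 0.1664]  mean=-1.8416  Neff=6.0219  idx=[2, 3, 4, 4, 5, 6, 7, 7]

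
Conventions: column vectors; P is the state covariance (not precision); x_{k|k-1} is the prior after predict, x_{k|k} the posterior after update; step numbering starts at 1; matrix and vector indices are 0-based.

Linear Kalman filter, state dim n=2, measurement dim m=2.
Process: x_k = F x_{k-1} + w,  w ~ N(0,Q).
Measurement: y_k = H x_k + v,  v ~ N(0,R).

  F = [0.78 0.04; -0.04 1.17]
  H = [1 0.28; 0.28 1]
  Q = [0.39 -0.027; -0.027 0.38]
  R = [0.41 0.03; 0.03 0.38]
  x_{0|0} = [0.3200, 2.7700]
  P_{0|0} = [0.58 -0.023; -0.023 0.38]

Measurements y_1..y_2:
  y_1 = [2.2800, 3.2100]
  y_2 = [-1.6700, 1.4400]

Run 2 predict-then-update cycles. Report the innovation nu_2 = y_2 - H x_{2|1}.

innov = [-3.5810, -2.3511]

step 1: x^-=[0.3604, 3.2281]  P^-=[0.7420 -0.0483; -0.0483 0.9033]  S=[1.1958 0.4386; 0.4386 1.3144]  K=[0.6435 -0.0934; -0.0879 0.7063]  nu=[1.0157, -0.1190]  x^+=[1.0251, 3.0547]  P^+=[0.2881 -0.0969; -0.0969 0.2929]
step 2: x^-=[0.9218, 3.5330]  P^-=[0.5597 -0.1105; -0.1105 0.7904]  S=[0.9698 0.2889; 0.2889 1.1524]  K=[0.5763 -0.1044; -0.0887 0.6813]  nu=[-3.5810, -2.3511]  x^+=[-0.8967, 2.2488]  P^+=[0.2598 -0.0951; -0.0951 0.2828]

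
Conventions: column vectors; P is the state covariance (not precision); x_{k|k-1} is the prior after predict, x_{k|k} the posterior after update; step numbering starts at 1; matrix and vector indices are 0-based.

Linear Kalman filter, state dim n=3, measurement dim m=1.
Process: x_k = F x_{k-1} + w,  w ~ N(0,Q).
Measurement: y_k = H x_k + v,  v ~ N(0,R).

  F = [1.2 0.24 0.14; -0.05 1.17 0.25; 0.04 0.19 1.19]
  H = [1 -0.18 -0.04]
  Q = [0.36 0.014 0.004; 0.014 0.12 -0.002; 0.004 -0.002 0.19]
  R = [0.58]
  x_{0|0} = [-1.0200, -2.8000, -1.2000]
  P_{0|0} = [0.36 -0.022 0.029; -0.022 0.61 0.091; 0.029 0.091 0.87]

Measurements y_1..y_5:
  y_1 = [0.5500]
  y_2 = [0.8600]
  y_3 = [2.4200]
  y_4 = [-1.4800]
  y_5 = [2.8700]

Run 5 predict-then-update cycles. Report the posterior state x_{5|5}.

x_post = [1.2029, -1.5706, 0.3825]

step 1: x^-=[-2.0640, -3.5250, -2.0008]  P^-=[0.9338 0.1924 0.2588; 0.1924 1.0654 0.5205; 0.2588 0.5205 1.4882]  S=[1.4682]  K=[0.6054; -0.0138; 0.0719]  nu=[1.8995]  x^+=[-0.9141, -3.5511, -1.8642]  P^+=[0.3957 0.2046 0.1949; 0.2046 1.0651 0.5219; 0.1949 0.5219 1.4806]
step 2: x^-=[-2.2102, -4.5752, -2.9297]  P^-=[1.2386 0.7999 0.8092; 0.7999 1.9481 1.4239; 0.8092 1.4239 2.5834]  S=[1.5537]  K=[0.6837; 0.2525; 0.2893]  nu=[2.1295]  x^+=[-0.7542, -4.0375, -2.3136]  P^+=[0.5123 0.5317 0.5018; 0.5317 1.8490 1.3104; 0.5018 1.3104 2.4534]
step 3: x^-=[-2.1980, -5.2646, -3.5504]  P^-=[1.8153 1.7687 1.7765; 1.7687 3.4976 3.0196; 1.7765 3.0196 4.3802]  S=[1.7802]  K=[0.8009; 0.5721; 0.5942]  nu=[3.5284]  x^+=[0.6280, -3.2462, -1.4540]  P^+=[0.6733 0.9531 0.9293; 0.9531 2.9150 2.4145; 0.9293 2.4145 3.7517]
step 4: x^-=[-0.2291, -4.1929, -2.3219]  P^-=[2.5944 3.0628 3.1068; 3.0628 5.6243 5.2268; 3.1068 5.2268 6.8039]  S=[2.0916]  K=[0.9174; 0.8803; 0.9054]  nu=[-2.0985]  x^+=[-2.1542, -6.0403, -4.2220]  P^+=[0.8341 1.3736 1.3694; 1.3736 4.0033 3.5596; 1.3694 3.5596 5.0892]
step 5: x^-=[-4.6258, -8.0149, -6.2580]  P^-=[3.3820 4.3761 4.4753; 4.3761 7.8077 7.5089; 4.4753 7.5089 9.3036]  S=[2.4045]  K=[1.0045; 1.1106; 1.1443]  nu=[5.8028]  x^+=[1.2029, -1.5706, 0.3825]  P^+=[0.9559 1.6938 1.7115; 1.6938 4.8421 4.4530; 1.7115 4.4530 6.1548]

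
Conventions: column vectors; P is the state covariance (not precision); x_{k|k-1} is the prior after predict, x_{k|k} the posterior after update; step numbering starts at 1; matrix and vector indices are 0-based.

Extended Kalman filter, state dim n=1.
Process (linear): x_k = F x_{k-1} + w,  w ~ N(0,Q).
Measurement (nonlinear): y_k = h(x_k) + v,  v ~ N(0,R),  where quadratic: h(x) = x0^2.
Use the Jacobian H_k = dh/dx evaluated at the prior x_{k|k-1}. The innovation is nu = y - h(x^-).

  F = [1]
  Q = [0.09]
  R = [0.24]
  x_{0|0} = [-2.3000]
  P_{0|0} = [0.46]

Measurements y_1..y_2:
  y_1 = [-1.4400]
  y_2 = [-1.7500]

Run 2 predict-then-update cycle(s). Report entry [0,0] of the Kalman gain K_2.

step 1: x^-=[-2.3000]  P^-=[0.5500]  H_jac=[-4.6000]  S=[11.8780]  K=[-0.2130]  nu=[-6.7300]  x^+=[-0.8665]  P^+=[0.0111]
step 2: x^-=[-0.8665]  P^-=[0.1011]  H_jac=[-1.7330]  S=[0.5437]  K=[-0.3223]  nu=[-2.5009]  x^+=[-0.0605]  P^+=[0.0446]

K[0,0] = -0.3223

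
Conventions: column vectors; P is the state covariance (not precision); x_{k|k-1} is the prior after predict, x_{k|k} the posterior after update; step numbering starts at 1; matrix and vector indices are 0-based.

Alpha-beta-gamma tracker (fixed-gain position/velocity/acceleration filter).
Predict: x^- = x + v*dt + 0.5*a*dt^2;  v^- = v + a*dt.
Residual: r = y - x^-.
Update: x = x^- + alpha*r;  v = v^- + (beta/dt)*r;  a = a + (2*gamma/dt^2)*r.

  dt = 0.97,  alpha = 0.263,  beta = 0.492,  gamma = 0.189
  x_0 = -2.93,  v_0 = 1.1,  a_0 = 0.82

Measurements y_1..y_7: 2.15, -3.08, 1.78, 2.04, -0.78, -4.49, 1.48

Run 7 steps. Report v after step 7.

v_post = -1.4439

step 1: x_pred=-1.4772  r=3.6272  x^+=-0.5233  v^+=3.7352  a^+=2.2772
step 2: x_pred=4.1712  r=-7.2512  x^+=2.2641  v^+=2.2662  a^+=-0.6359
step 3: x_pred=4.1631  r=-2.3831  x^+=3.5364  v^+=0.4406  a^+=-1.5933
step 4: x_pred=3.2142  r=-1.1742  x^+=2.9054  v^+=-1.7005  a^+=-2.0650
step 5: x_pred=0.2844  r=-1.0644  x^+=0.0045  v^+=-4.2434  a^+=-2.4926
step 6: x_pred=-5.2843  r=0.7943  x^+=-5.0754  v^+=-6.2584  a^+=-2.1735
step 7: x_pred=-12.1686  r=13.6486  x^+=-8.5790  v^+=-1.4439  a^+=3.3097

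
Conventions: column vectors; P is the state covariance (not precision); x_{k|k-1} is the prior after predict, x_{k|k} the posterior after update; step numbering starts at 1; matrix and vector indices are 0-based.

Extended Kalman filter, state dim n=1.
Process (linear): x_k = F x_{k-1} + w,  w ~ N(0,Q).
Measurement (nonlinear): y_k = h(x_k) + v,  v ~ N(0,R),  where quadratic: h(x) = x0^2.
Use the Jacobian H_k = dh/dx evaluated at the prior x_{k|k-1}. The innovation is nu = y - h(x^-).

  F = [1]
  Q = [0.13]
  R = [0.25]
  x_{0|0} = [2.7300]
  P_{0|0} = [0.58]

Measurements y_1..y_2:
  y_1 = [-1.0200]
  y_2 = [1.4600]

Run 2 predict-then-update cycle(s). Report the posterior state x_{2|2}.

step 1: x^-=[2.7300]  P^-=[0.7100]  H_jac=[5.4600]  S=[21.4162]  K=[0.1810]  nu=[-8.4729]  x^+=[1.1963]  P^+=[0.0083]
step 2: x^-=[1.1963]  P^-=[0.1383]  H_jac=[2.3926]  S=[1.0416]  K=[0.3176]  nu=[0.0289]  x^+=[1.2055]  P^+=[0.0332]

x_post = [1.2055]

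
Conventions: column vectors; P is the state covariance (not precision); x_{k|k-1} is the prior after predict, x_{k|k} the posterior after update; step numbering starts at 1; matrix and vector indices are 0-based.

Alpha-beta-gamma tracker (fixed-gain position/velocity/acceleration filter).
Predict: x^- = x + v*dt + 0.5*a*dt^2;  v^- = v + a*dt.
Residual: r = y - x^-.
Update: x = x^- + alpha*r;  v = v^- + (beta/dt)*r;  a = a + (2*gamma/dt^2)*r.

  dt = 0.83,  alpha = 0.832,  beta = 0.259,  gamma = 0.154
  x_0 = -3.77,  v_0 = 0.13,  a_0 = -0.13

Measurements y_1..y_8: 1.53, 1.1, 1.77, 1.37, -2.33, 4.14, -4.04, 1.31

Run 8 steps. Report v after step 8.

v_post = -3.7626

step 1: x_pred=-3.7069  r=5.2369  x^+=0.6502  v^+=1.6563  a^+=2.2114
step 2: x_pred=2.7866  r=-1.6866  x^+=1.3833  v^+=2.9654  a^+=1.4573
step 3: x_pred=4.3466  r=-2.5766  x^+=2.2029  v^+=3.3709  a^+=0.3053
step 4: x_pred=5.1059  r=-3.7359  x^+=1.9976  v^+=2.4586  a^+=-1.3650
step 5: x_pred=3.5681  r=-5.8981  x^+=-1.3391  v^+=-0.5148  a^+=-4.0019
step 6: x_pred=-3.1449  r=7.2849  x^+=2.9161  v^+=-1.5632  a^+=-0.7449
step 7: x_pred=1.3621  r=-5.4021  x^+=-3.1324  v^+=-3.8672  a^+=-3.1601
step 8: x_pred=-7.4307  r=8.7407  x^+=-0.1584  v^+=-3.7626  a^+=0.7477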